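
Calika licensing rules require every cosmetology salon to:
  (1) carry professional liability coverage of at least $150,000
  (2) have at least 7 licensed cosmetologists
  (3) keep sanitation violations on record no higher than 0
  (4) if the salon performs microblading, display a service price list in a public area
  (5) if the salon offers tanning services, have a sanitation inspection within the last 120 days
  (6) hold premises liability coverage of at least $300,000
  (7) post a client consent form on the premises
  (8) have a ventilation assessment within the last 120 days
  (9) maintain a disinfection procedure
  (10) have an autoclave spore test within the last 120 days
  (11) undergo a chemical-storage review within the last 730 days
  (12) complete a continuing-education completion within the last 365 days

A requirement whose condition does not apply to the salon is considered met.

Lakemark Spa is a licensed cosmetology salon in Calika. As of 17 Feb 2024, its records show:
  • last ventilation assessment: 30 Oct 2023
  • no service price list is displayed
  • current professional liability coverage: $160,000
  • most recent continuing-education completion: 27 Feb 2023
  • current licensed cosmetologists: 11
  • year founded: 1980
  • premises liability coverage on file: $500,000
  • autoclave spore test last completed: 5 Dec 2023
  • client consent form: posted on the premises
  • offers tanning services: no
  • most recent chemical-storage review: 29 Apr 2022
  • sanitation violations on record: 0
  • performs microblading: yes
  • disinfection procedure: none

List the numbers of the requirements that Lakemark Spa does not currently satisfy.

4, 9

1. professional liability coverage $160,000 ≥ $150,000 → met
2. licensed cosmetologists 11 ≥ 7 → met
3. sanitation violations on record 0 ≤ 0 → met
4. condition 'performs microblading' holds; service price list absent → not met
5. condition 'offers tanning services' does not hold → requirement n/a → met
6. premises liability coverage $500,000 ≥ $300,000 → met
7. client consent form present → met
8. ventilation assessment 110 days ago vs limit 120 → met
9. disinfection procedure absent → not met
10. autoclave spore test 74 days ago vs limit 120 → met
11. chemical-storage review 659 days ago vs limit 730 → met
12. continuing-education completion 355 days ago vs limit 365 → met
Not met: 4, 9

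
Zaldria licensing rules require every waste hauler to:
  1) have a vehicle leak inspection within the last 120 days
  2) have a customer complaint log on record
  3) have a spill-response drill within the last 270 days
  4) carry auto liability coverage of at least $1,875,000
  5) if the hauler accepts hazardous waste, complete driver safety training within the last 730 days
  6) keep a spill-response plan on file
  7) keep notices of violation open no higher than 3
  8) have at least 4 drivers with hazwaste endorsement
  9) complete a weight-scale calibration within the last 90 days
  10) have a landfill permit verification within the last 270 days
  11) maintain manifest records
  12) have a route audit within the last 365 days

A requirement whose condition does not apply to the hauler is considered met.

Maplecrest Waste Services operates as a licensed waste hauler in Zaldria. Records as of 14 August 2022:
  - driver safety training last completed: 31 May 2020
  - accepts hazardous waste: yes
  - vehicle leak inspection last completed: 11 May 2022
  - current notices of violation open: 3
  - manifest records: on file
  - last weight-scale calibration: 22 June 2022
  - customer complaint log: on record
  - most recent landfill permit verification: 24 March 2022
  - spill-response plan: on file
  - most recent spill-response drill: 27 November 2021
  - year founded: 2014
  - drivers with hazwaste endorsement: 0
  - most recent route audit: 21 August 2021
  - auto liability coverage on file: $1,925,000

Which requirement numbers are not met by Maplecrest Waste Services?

1. vehicle leak inspection 95 days ago vs limit 120 → met
2. customer complaint log present → met
3. spill-response drill 260 days ago vs limit 270 → met
4. auto liability coverage $1,925,000 ≥ $1,875,000 → met
5. condition 'accepts hazardous waste' holds; driver safety training 805 days ago vs limit 730 → not met
6. spill-response plan present → met
7. notices of violation open 3 ≤ 3 → met
8. drivers with hazwaste endorsement 0 < 4 → not met
9. weight-scale calibration 53 days ago vs limit 90 → met
10. landfill permit verification 143 days ago vs limit 270 → met
11. manifest records present → met
12. route audit 358 days ago vs limit 365 → met
Not met: 5, 8

5, 8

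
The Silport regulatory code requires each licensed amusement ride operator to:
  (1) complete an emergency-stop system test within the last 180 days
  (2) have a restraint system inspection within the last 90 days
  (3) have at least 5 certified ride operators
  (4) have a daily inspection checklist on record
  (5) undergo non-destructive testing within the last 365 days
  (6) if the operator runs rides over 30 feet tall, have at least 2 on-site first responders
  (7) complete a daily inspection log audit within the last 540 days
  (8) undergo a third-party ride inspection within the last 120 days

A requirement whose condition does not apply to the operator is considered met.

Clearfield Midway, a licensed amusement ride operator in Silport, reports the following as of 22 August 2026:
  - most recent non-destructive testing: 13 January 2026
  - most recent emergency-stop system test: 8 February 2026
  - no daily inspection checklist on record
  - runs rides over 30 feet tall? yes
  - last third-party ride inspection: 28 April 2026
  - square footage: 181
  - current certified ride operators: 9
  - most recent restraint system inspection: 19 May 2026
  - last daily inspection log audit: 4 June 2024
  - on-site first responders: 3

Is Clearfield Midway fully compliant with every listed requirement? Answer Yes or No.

1. emergency-stop system test 195 days ago vs limit 180 → not met
2. restraint system inspection 95 days ago vs limit 90 → not met
3. certified ride operators 9 ≥ 5 → met
4. daily inspection checklist absent → not met
5. non-destructive testing 221 days ago vs limit 365 → met
6. condition 'runs rides over 30 feet tall' holds; on-site first responders 3 ≥ 2 → met
7. daily inspection log audit 809 days ago vs limit 540 → not met
8. third-party ride inspection 116 days ago vs limit 120 → met
Not met: 1, 2, 4, 7

No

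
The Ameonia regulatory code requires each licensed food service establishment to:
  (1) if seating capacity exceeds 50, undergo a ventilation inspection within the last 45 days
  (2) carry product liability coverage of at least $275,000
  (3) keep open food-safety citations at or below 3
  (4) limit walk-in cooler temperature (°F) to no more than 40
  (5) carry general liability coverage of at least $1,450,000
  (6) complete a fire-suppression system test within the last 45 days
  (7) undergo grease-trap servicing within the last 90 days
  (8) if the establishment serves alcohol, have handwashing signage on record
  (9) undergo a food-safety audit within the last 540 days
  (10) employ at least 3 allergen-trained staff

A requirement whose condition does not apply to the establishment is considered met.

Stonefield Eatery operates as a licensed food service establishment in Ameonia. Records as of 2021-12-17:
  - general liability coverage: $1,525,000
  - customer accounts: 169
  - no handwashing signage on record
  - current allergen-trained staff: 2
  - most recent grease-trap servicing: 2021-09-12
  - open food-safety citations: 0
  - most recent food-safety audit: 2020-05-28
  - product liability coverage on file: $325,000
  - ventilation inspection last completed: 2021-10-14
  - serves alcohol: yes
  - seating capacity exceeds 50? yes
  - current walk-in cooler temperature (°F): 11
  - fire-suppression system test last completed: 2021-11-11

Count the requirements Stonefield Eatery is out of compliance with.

1. condition 'seating capacity exceeds 50' holds; ventilation inspection 64 days ago vs limit 45 → not met
2. product liability coverage $325,000 ≥ $275,000 → met
3. open food-safety citations 0 ≤ 3 → met
4. walk-in cooler temperature (°F) 11 ≤ 40 → met
5. general liability coverage $1,525,000 ≥ $1,450,000 → met
6. fire-suppression system test 36 days ago vs limit 45 → met
7. grease-trap servicing 96 days ago vs limit 90 → not met
8. condition 'serves alcohol' holds; handwashing signage absent → not met
9. food-safety audit 568 days ago vs limit 540 → not met
10. allergen-trained staff 2 < 3 → not met
Not met: 5 of 10

5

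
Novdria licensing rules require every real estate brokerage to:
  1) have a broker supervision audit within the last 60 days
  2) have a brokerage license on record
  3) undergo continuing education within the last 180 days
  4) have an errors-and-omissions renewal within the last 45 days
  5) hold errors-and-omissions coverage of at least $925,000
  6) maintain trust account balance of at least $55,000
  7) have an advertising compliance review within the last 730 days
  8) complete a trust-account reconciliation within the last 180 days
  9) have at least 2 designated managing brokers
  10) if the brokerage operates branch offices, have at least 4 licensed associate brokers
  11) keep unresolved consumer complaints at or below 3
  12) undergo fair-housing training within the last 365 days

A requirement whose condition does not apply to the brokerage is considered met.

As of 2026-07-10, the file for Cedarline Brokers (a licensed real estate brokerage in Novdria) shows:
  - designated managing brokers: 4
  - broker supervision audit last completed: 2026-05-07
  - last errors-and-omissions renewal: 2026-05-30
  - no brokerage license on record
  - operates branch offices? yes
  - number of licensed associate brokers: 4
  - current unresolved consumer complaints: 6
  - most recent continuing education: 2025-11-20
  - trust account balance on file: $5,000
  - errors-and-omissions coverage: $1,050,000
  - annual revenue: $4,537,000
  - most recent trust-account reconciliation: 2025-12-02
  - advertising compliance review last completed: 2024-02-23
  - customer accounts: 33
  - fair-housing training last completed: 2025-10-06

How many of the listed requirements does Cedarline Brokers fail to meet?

7

1. broker supervision audit 64 days ago vs limit 60 → not met
2. brokerage license absent → not met
3. continuing education 232 days ago vs limit 180 → not met
4. errors-and-omissions renewal 41 days ago vs limit 45 → met
5. errors-and-omissions coverage $1,050,000 ≥ $925,000 → met
6. trust account balance $5,000 < $55,000 → not met
7. advertising compliance review 868 days ago vs limit 730 → not met
8. trust-account reconciliation 220 days ago vs limit 180 → not met
9. designated managing brokers 4 ≥ 2 → met
10. condition 'operates branch offices' holds; licensed associate brokers 4 ≥ 4 → met
11. unresolved consumer complaints 6 > 3 → not met
12. fair-housing training 277 days ago vs limit 365 → met
Not met: 7 of 12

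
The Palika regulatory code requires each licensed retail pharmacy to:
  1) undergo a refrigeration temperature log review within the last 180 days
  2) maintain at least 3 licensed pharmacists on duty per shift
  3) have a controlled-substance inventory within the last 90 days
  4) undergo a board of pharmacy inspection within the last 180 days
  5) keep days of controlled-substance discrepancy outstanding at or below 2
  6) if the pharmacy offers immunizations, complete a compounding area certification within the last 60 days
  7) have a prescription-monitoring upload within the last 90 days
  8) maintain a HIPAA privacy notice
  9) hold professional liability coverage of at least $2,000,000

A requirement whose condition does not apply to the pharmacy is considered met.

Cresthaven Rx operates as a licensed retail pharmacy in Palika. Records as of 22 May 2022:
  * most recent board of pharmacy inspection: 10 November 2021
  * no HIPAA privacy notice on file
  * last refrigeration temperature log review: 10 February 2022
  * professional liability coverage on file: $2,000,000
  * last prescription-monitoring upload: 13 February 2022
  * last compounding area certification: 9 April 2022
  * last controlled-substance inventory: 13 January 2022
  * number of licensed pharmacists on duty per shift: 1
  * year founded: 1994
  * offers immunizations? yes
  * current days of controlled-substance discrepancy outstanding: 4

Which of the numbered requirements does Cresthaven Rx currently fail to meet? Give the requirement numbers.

2, 3, 4, 5, 7, 8

1. refrigeration temperature log review 101 days ago vs limit 180 → met
2. licensed pharmacists on duty per shift 1 < 3 → not met
3. controlled-substance inventory 129 days ago vs limit 90 → not met
4. board of pharmacy inspection 193 days ago vs limit 180 → not met
5. days of controlled-substance discrepancy outstanding 4 > 2 → not met
6. condition 'offers immunizations' holds; compounding area certification 43 days ago vs limit 60 → met
7. prescription-monitoring upload 98 days ago vs limit 90 → not met
8. HIPAA privacy notice absent → not met
9. professional liability coverage $2,000,000 ≥ $2,000,000 → met
Not met: 2, 3, 4, 5, 7, 8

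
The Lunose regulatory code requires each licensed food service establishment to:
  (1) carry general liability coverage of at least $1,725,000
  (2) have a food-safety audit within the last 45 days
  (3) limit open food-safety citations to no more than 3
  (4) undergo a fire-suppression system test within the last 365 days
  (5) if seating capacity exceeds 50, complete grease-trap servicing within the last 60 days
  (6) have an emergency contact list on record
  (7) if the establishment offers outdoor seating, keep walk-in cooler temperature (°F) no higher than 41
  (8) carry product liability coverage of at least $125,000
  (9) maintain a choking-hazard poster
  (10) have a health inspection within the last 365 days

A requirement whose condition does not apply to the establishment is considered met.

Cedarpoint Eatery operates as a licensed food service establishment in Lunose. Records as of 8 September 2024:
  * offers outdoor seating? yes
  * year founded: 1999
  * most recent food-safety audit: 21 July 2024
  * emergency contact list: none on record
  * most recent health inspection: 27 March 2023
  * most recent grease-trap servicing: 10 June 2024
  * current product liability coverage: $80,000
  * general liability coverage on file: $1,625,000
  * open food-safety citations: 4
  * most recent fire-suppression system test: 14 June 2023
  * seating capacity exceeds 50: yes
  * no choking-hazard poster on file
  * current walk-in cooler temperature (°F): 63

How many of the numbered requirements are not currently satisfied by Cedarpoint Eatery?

10

1. general liability coverage $1,625,000 < $1,725,000 → not met
2. food-safety audit 49 days ago vs limit 45 → not met
3. open food-safety citations 4 > 3 → not met
4. fire-suppression system test 452 days ago vs limit 365 → not met
5. condition 'seating capacity exceeds 50' holds; grease-trap servicing 90 days ago vs limit 60 → not met
6. emergency contact list absent → not met
7. condition 'offers outdoor seating' holds; walk-in cooler temperature (°F) 63 > 41 → not met
8. product liability coverage $80,000 < $125,000 → not met
9. choking-hazard poster absent → not met
10. health inspection 531 days ago vs limit 365 → not met
Not met: 10 of 10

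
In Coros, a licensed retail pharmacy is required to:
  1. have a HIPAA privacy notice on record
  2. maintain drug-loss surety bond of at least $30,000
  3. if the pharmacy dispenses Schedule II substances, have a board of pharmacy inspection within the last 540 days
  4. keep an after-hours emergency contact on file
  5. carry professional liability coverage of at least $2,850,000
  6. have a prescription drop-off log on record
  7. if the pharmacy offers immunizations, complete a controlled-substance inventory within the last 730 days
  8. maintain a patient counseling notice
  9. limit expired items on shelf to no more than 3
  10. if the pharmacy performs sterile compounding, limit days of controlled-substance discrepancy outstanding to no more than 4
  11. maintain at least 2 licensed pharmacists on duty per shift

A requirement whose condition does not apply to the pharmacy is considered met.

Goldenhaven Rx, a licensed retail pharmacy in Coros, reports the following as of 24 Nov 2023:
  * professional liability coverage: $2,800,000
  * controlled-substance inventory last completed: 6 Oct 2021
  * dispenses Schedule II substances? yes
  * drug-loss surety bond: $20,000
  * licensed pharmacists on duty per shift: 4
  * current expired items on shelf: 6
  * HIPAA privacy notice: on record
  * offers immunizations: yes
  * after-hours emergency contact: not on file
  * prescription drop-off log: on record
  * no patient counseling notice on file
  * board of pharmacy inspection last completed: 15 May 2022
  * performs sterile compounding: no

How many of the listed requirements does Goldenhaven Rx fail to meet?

1. HIPAA privacy notice present → met
2. drug-loss surety bond $20,000 < $30,000 → not met
3. condition 'dispenses Schedule II substances' holds; board of pharmacy inspection 558 days ago vs limit 540 → not met
4. after-hours emergency contact absent → not met
5. professional liability coverage $2,800,000 < $2,850,000 → not met
6. prescription drop-off log present → met
7. condition 'offers immunizations' holds; controlled-substance inventory 779 days ago vs limit 730 → not met
8. patient counseling notice absent → not met
9. expired items on shelf 6 > 3 → not met
10. condition 'performs sterile compounding' does not hold → requirement n/a → met
11. licensed pharmacists on duty per shift 4 ≥ 2 → met
Not met: 7 of 11

7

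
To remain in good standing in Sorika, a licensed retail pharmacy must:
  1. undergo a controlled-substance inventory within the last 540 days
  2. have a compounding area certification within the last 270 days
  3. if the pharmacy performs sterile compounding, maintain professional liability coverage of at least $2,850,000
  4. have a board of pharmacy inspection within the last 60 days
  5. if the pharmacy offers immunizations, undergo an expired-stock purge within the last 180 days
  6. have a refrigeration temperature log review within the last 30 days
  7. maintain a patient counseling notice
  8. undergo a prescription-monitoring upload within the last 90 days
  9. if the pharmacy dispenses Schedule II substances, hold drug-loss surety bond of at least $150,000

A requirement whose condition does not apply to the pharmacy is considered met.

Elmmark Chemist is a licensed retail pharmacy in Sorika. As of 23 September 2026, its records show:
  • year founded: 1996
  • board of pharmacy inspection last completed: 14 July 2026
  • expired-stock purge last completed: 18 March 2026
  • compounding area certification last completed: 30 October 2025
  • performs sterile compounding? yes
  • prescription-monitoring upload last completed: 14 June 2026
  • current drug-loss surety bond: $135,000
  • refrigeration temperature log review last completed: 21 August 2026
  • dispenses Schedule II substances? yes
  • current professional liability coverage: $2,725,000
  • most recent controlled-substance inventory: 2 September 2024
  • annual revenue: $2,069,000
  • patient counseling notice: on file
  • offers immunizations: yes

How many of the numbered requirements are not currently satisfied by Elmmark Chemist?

1. controlled-substance inventory 751 days ago vs limit 540 → not met
2. compounding area certification 328 days ago vs limit 270 → not met
3. condition 'performs sterile compounding' holds; professional liability coverage $2,725,000 < $2,850,000 → not met
4. board of pharmacy inspection 71 days ago vs limit 60 → not met
5. condition 'offers immunizations' holds; expired-stock purge 189 days ago vs limit 180 → not met
6. refrigeration temperature log review 33 days ago vs limit 30 → not met
7. patient counseling notice present → met
8. prescription-monitoring upload 101 days ago vs limit 90 → not met
9. condition 'dispenses Schedule II substances' holds; drug-loss surety bond $135,000 < $150,000 → not met
Not met: 8 of 9

8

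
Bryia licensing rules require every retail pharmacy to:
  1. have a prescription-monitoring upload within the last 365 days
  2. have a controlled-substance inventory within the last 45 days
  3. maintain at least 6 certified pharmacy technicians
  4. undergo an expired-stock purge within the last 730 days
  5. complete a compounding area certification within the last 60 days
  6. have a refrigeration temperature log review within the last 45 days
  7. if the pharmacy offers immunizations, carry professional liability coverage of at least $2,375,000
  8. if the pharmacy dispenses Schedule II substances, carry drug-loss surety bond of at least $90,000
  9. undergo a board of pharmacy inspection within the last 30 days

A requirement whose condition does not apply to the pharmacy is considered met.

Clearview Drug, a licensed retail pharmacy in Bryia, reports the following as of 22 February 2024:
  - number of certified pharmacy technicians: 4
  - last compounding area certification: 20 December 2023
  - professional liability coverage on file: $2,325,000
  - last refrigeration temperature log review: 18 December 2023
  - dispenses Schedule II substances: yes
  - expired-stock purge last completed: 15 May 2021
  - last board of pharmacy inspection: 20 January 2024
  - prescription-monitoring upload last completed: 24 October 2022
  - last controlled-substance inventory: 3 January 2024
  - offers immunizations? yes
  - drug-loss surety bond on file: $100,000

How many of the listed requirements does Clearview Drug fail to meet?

8

1. prescription-monitoring upload 486 days ago vs limit 365 → not met
2. controlled-substance inventory 50 days ago vs limit 45 → not met
3. certified pharmacy technicians 4 < 6 → not met
4. expired-stock purge 1013 days ago vs limit 730 → not met
5. compounding area certification 64 days ago vs limit 60 → not met
6. refrigeration temperature log review 66 days ago vs limit 45 → not met
7. condition 'offers immunizations' holds; professional liability coverage $2,325,000 < $2,375,000 → not met
8. condition 'dispenses Schedule II substances' holds; drug-loss surety bond $100,000 ≥ $90,000 → met
9. board of pharmacy inspection 33 days ago vs limit 30 → not met
Not met: 8 of 9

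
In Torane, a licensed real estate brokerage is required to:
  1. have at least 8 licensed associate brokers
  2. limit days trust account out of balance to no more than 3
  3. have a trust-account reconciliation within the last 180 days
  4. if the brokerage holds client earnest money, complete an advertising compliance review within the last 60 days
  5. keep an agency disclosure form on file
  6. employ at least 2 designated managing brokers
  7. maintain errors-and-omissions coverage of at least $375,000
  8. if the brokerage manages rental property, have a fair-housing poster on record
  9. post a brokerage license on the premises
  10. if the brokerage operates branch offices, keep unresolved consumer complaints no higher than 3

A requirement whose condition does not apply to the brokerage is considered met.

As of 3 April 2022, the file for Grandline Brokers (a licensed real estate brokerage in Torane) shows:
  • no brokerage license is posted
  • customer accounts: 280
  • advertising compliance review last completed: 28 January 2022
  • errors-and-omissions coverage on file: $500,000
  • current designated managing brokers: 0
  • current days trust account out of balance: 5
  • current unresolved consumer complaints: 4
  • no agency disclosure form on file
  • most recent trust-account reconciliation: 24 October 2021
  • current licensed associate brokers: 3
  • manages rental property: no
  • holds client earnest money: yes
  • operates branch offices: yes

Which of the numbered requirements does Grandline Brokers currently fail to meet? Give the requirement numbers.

1. licensed associate brokers 3 < 8 → not met
2. days trust account out of balance 5 > 3 → not met
3. trust-account reconciliation 161 days ago vs limit 180 → met
4. condition 'holds client earnest money' holds; advertising compliance review 65 days ago vs limit 60 → not met
5. agency disclosure form absent → not met
6. designated managing brokers 0 < 2 → not met
7. errors-and-omissions coverage $500,000 ≥ $375,000 → met
8. condition 'manages rental property' does not hold → requirement n/a → met
9. brokerage license absent → not met
10. condition 'operates branch offices' holds; unresolved consumer complaints 4 > 3 → not met
Not met: 1, 2, 4, 5, 6, 9, 10

1, 2, 4, 5, 6, 9, 10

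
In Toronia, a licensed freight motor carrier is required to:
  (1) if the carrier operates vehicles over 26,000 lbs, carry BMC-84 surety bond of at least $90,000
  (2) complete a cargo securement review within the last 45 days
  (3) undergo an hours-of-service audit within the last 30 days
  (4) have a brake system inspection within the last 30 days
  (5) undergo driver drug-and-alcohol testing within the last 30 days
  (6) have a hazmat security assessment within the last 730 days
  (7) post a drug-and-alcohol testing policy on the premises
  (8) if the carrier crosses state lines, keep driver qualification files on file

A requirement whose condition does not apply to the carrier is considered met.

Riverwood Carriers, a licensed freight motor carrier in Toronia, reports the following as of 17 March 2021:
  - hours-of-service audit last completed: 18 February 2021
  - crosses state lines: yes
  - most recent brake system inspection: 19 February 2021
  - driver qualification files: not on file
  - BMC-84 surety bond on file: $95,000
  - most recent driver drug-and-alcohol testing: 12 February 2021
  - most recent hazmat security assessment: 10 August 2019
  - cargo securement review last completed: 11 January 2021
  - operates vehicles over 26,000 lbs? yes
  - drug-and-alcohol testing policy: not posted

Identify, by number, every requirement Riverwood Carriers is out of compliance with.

2, 5, 7, 8

1. condition 'operates vehicles over 26,000 lbs' holds; BMC-84 surety bond $95,000 ≥ $90,000 → met
2. cargo securement review 65 days ago vs limit 45 → not met
3. hours-of-service audit 27 days ago vs limit 30 → met
4. brake system inspection 26 days ago vs limit 30 → met
5. driver drug-and-alcohol testing 33 days ago vs limit 30 → not met
6. hazmat security assessment 585 days ago vs limit 730 → met
7. drug-and-alcohol testing policy absent → not met
8. condition 'crosses state lines' holds; driver qualification files absent → not met
Not met: 2, 5, 7, 8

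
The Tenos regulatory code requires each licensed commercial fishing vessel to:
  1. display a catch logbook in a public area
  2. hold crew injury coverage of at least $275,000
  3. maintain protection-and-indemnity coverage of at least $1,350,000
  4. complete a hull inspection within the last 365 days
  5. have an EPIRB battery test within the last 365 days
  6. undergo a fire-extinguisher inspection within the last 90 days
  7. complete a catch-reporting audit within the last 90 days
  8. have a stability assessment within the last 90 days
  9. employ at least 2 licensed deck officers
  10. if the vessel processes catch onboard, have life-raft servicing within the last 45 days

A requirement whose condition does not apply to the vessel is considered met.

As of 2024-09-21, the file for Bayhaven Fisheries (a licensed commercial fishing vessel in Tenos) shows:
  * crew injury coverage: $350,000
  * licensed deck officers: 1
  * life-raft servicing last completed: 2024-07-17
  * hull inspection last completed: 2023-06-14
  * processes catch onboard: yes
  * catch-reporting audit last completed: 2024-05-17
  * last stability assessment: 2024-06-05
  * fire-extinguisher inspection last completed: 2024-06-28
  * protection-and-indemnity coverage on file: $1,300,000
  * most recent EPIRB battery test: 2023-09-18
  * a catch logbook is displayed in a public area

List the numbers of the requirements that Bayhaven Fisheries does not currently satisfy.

1. catch logbook present → met
2. crew injury coverage $350,000 ≥ $275,000 → met
3. protection-and-indemnity coverage $1,300,000 < $1,350,000 → not met
4. hull inspection 465 days ago vs limit 365 → not met
5. EPIRB battery test 369 days ago vs limit 365 → not met
6. fire-extinguisher inspection 85 days ago vs limit 90 → met
7. catch-reporting audit 127 days ago vs limit 90 → not met
8. stability assessment 108 days ago vs limit 90 → not met
9. licensed deck officers 1 < 2 → not met
10. condition 'processes catch onboard' holds; life-raft servicing 66 days ago vs limit 45 → not met
Not met: 3, 4, 5, 7, 8, 9, 10

3, 4, 5, 7, 8, 9, 10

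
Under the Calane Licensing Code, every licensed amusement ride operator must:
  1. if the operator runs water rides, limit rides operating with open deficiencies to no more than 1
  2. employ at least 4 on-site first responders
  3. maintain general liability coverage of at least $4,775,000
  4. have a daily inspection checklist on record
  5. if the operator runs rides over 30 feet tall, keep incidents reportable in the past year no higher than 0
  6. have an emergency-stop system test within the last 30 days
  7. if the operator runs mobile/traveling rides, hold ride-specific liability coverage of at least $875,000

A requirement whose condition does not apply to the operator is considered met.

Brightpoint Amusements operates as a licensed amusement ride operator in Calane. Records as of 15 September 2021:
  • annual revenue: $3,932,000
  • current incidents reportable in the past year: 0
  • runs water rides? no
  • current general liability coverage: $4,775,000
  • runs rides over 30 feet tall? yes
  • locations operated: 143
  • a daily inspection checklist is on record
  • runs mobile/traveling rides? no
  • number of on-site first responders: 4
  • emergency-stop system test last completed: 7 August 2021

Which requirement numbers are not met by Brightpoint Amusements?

1. condition 'runs water rides' does not hold → requirement n/a → met
2. on-site first responders 4 ≥ 4 → met
3. general liability coverage $4,775,000 ≥ $4,775,000 → met
4. daily inspection checklist present → met
5. condition 'runs rides over 30 feet tall' holds; incidents reportable in the past year 0 ≤ 0 → met
6. emergency-stop system test 39 days ago vs limit 30 → not met
7. condition 'runs mobile/traveling rides' does not hold → requirement n/a → met
Not met: 6

6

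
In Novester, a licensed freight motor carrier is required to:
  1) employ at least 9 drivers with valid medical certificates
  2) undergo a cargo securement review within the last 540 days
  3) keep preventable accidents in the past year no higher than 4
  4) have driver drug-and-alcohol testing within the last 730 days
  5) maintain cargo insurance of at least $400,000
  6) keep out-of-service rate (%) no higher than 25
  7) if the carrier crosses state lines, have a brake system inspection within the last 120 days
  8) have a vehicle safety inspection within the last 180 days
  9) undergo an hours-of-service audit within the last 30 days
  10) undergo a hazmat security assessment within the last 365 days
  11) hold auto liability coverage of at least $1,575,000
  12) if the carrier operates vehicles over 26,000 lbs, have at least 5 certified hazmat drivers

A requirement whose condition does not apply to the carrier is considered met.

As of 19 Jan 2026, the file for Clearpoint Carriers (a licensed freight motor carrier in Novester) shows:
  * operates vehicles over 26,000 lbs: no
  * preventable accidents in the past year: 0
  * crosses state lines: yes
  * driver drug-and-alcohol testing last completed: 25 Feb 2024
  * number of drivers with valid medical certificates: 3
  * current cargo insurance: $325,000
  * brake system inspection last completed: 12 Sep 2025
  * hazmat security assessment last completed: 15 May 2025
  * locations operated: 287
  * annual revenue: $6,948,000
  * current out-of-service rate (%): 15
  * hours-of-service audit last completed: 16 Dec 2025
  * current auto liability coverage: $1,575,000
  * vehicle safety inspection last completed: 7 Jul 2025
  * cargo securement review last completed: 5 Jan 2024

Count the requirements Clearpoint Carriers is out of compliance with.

6

1. drivers with valid medical certificates 3 < 9 → not met
2. cargo securement review 745 days ago vs limit 540 → not met
3. preventable accidents in the past year 0 ≤ 4 → met
4. driver drug-and-alcohol testing 694 days ago vs limit 730 → met
5. cargo insurance $325,000 < $400,000 → not met
6. out-of-service rate (%) 15 ≤ 25 → met
7. condition 'crosses state lines' holds; brake system inspection 129 days ago vs limit 120 → not met
8. vehicle safety inspection 196 days ago vs limit 180 → not met
9. hours-of-service audit 34 days ago vs limit 30 → not met
10. hazmat security assessment 249 days ago vs limit 365 → met
11. auto liability coverage $1,575,000 ≥ $1,575,000 → met
12. condition 'operates vehicles over 26,000 lbs' does not hold → requirement n/a → met
Not met: 6 of 12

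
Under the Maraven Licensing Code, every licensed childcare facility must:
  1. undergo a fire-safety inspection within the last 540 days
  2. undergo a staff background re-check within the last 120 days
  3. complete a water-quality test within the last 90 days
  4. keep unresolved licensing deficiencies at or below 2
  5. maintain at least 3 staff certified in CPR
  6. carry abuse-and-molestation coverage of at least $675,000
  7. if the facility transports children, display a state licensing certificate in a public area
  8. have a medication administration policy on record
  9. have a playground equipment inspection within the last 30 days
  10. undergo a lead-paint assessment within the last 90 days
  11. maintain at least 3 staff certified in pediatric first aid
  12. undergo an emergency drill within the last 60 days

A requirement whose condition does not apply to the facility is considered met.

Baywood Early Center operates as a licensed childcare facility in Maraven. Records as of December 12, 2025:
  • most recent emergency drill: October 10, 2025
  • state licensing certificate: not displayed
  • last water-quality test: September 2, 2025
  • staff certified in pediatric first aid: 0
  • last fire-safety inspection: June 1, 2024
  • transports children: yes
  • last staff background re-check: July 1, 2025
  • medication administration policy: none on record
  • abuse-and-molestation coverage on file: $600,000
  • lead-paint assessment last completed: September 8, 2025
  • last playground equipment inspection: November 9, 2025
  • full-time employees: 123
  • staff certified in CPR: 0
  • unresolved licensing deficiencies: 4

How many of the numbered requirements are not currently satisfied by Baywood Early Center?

12

1. fire-safety inspection 559 days ago vs limit 540 → not met
2. staff background re-check 164 days ago vs limit 120 → not met
3. water-quality test 101 days ago vs limit 90 → not met
4. unresolved licensing deficiencies 4 > 2 → not met
5. staff certified in CPR 0 < 3 → not met
6. abuse-and-molestation coverage $600,000 < $675,000 → not met
7. condition 'transports children' holds; state licensing certificate absent → not met
8. medication administration policy absent → not met
9. playground equipment inspection 33 days ago vs limit 30 → not met
10. lead-paint assessment 95 days ago vs limit 90 → not met
11. staff certified in pediatric first aid 0 < 3 → not met
12. emergency drill 63 days ago vs limit 60 → not met
Not met: 12 of 12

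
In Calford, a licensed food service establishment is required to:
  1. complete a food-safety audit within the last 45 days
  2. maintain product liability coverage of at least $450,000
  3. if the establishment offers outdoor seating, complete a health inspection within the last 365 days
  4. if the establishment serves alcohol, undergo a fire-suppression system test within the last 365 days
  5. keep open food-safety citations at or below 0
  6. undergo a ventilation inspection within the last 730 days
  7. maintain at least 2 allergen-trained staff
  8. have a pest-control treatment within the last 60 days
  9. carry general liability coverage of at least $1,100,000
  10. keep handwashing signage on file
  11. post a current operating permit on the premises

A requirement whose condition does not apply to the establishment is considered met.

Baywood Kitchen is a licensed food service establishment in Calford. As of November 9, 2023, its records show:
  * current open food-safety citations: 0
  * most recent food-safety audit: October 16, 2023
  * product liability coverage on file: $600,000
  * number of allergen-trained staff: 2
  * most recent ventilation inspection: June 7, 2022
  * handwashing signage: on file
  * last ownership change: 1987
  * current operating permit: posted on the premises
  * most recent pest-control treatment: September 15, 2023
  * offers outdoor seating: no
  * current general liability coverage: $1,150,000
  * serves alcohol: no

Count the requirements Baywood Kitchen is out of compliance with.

1. food-safety audit 24 days ago vs limit 45 → met
2. product liability coverage $600,000 ≥ $450,000 → met
3. condition 'offers outdoor seating' does not hold → requirement n/a → met
4. condition 'serves alcohol' does not hold → requirement n/a → met
5. open food-safety citations 0 ≤ 0 → met
6. ventilation inspection 520 days ago vs limit 730 → met
7. allergen-trained staff 2 ≥ 2 → met
8. pest-control treatment 55 days ago vs limit 60 → met
9. general liability coverage $1,150,000 ≥ $1,100,000 → met
10. handwashing signage present → met
11. current operating permit present → met
Not met: 0 of 11

0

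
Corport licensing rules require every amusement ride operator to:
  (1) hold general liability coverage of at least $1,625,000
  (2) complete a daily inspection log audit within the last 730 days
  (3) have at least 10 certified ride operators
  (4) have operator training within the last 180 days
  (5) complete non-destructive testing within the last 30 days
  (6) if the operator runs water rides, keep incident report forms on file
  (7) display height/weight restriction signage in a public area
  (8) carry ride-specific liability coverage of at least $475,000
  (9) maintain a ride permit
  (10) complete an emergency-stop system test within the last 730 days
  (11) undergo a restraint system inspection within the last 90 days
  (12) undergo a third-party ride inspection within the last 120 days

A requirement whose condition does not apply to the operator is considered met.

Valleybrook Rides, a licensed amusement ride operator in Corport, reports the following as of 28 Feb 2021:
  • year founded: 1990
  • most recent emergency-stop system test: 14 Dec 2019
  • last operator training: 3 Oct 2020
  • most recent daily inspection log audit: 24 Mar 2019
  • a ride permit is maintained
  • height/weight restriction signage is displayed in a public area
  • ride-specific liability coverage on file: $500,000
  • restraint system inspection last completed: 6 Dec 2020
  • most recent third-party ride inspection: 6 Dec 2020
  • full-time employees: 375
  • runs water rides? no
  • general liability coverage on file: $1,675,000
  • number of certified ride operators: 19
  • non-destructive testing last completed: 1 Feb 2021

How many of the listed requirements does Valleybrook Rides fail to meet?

1. general liability coverage $1,675,000 ≥ $1,625,000 → met
2. daily inspection log audit 707 days ago vs limit 730 → met
3. certified ride operators 19 ≥ 10 → met
4. operator training 148 days ago vs limit 180 → met
5. non-destructive testing 27 days ago vs limit 30 → met
6. condition 'runs water rides' does not hold → requirement n/a → met
7. height/weight restriction signage present → met
8. ride-specific liability coverage $500,000 ≥ $475,000 → met
9. ride permit present → met
10. emergency-stop system test 442 days ago vs limit 730 → met
11. restraint system inspection 84 days ago vs limit 90 → met
12. third-party ride inspection 84 days ago vs limit 120 → met
Not met: 0 of 12

0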